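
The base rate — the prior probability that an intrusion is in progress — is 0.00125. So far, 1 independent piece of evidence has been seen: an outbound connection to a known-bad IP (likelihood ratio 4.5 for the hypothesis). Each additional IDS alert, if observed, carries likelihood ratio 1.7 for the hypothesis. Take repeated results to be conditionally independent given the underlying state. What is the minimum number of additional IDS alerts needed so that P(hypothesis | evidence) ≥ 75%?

Prior odds = 0.00125/0.99875 = 1/799.
Bayes factor of the evidence already in hand = 4.5.
Odds after that evidence = (1/799) × 4.5 = 9/1598.
Target odds = 0.75/0.25 = 3.
Need 1.7ⁿ ≥ 3 ÷ (9/1598) = 1598/3.
1.7¹¹ ≈342.719 falls short of 1598/3 but 1.7¹² ≈582.622 reaches it, so n = 12.

12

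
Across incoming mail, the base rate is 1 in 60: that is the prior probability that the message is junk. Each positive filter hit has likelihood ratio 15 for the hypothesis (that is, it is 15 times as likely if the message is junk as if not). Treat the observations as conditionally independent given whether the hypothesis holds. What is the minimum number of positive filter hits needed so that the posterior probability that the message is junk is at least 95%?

Prior odds = (1/60)/(59/60) = 1/59.
Likelihood ratio per positive filter hit = 15.
Target posterior odds = 0.95/0.05 = 19.
Need (1/59) × 15ⁿ ≥ 19, i.e. 15ⁿ ≥ 1121.
15² = 225 falls short of 1121 but 15³ = 3375 reaches it, so n = 3.

3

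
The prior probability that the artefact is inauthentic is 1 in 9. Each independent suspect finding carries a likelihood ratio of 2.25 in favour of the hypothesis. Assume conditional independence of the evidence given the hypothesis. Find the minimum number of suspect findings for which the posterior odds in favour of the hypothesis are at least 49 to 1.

8

Prior odds: (1/9) ÷ (8/9) = 0.125.
Likelihood ratio per suspect finding = 2.25.
Target odds = 49.
Require 2.25ⁿ ≥ 49 ÷ 0.125 = 392.
2.25⁷ = 4782969/16384 falls short of 392 but 2.25⁸ = 43046721/65536 reaches it, so n = 8.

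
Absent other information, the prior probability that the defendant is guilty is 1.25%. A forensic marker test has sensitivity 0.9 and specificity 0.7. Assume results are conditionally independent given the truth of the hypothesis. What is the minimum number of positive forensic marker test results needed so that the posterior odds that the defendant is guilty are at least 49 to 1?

Prior odds = 0.0125/0.9875 = 1/79.
False-positive rate = 1 − 0.7 = 0.3; likelihood ratio of a positive = 0.9/0.3 = 3.
Target odds = 49.
Require 3ⁿ ≥ 49 ÷ (1/79) = 3871.
3⁷ = 2187 falls short of 3871 but 3⁸ = 6561 reaches it, so n = 8.

8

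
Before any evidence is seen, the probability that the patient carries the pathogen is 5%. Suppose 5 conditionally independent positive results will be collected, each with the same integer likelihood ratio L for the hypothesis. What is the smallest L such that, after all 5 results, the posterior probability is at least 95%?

4

Prior odds = 0.05/0.95 = 1/19.
Target odds = 0.95/0.05 = 19.
Need L⁵ ≥ 19 ÷ (1/19) = 361.
3⁵ = 243 < 361 ≤ 1024 = 4⁵, so L = 4.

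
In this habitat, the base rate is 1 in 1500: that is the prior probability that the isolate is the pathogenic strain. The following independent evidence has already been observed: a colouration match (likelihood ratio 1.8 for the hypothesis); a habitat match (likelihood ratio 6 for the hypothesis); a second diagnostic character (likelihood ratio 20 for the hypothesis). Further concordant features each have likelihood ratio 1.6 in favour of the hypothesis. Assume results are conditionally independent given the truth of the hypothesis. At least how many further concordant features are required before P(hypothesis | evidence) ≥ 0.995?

16

Prior odds = (1/1500)/(1499/1500) = 1/1499.
Combined Bayes factor of the evidence already in hand = 1.8 × 6 × 20 = 216.
Odds after that evidence = (1/1499) × 216 = 216/1499.
Target odds = 0.995/0.005 = 199.
Need 1.6ⁿ ≥ 199 ÷ (216/1499) = 298301/216.
1.6¹⁵ ≈1152.92 falls short of 298301/216 but 1.6¹⁶ ≈1844.67 reaches it, so n = 16.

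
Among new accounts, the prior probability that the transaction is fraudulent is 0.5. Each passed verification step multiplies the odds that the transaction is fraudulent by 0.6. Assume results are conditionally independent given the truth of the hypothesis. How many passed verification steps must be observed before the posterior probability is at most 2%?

Prior odds = 0.5/0.5 = 1.
Likelihood ratio per passed verification step = 0.6.
Target odds: 0.02 ÷ 0.98 = 1/49.
Require 0.6ⁿ ≤ 1/49 ÷ 1 = 1/49.
0.6⁷ = 2187/78125 is still above 1/49 but 0.6⁸ = 6561/390625 is at or below it, so n = 8.

8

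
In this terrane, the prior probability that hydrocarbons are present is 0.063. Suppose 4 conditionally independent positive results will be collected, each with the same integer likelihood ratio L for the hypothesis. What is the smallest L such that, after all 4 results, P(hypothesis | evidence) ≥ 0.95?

5

Prior odds = 0.063/0.937 = 63/937.
Target odds = 0.95/0.05 = 19.
Need L⁴ ≥ 19 ÷ (63/937) = 17803/63.
4⁴ = 256 < 17803/63 ≤ 625 = 5⁴, so L = 5.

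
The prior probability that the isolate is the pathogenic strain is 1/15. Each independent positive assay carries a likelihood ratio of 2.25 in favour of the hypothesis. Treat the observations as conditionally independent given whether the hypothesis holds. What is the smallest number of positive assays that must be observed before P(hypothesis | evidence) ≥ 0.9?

6

Prior odds = (1/15)/(14/15) = 1/14.
Likelihood ratio per positive assay = 2.25.
Target odds: 0.9 ÷ 0.1 = 9.
Require 2.25ⁿ ≥ 9 ÷ (1/14) = 126.
2.25⁵ = 59049/1024 falls short of 126 but 2.25⁶ = 531441/4096 reaches it, so n = 6.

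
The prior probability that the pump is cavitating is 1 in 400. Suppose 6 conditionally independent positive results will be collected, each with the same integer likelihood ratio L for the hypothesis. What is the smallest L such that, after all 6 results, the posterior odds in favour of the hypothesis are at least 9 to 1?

Prior odds = 0.0025/0.9975 = 1/399.
Target odds = 9.
Need L⁶ ≥ 9 ÷ (1/399) = 3591.
3⁶ = 729 < 3591 ≤ 4096 = 4⁶, so L = 4.

4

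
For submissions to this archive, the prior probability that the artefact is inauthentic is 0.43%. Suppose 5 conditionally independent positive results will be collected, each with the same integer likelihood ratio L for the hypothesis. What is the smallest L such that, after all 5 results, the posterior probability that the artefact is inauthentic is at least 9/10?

5

Prior odds = 0.0043/0.9957 = 43/9957.
Target odds = 0.9/0.1 = 9.
Need L⁵ ≥ 9 ÷ (43/9957) = 89613/43.
4⁵ = 1024 < 89613/43 ≤ 3125 = 5⁵, so L = 5.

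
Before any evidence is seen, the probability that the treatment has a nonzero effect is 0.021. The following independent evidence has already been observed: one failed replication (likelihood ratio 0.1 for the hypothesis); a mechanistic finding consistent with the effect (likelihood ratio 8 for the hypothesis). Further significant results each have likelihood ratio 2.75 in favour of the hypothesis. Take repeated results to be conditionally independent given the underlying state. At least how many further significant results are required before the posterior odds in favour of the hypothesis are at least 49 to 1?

Prior odds = 0.021/0.979 = 21/979.
Combined Bayes factor of the evidence already in hand = 0.1 × 8 = 0.8.
Odds after that evidence = (21/979) × 0.8 = 84/4895.
Target odds = 49.
Need 2.75ⁿ ≥ 49 ÷ (84/4895) = 34265/12.
2.75⁷ = 19487171/16384 falls short of 34265/12 but 2.75⁸ = 214358881/65536 reaches it, so n = 8.

8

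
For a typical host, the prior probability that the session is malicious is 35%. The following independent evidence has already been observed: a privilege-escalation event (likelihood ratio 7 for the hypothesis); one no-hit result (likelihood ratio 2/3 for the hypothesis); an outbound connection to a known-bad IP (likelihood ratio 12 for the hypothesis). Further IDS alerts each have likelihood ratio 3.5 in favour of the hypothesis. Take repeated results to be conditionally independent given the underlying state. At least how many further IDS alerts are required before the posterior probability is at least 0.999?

3

Prior odds = 0.35/0.65 = 7/13.
Combined Bayes factor of the evidence already in hand = 7 × (2/3) × 12 = 56.
Odds after that evidence = (7/13) × 56 = 392/13.
Target odds = 0.999/0.001 = 999.
Need 3.5ⁿ ≥ 999 ÷ (392/13) = 12987/392.
3.5² = 12.25 falls short of 12987/392 but 3.5³ = 42.875 reaches it, so n = 3.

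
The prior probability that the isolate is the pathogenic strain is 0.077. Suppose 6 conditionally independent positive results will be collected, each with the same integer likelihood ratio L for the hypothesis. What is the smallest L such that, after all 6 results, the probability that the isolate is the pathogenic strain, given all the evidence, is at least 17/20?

Prior odds = 0.077/0.923 = 77/923.
Target odds = 0.85/0.15 = 17/3.
Need L⁶ ≥ 17/3 ÷ (77/923) = 15691/231.
2⁶ = 64 < 15691/231 ≤ 729 = 3⁶, so L = 3.

3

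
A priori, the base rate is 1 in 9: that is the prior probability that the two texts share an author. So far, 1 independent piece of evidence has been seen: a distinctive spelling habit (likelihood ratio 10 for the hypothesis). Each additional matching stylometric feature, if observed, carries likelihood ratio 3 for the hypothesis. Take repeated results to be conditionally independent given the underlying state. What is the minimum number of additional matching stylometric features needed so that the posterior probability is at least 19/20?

Prior odds = (1/9)/(8/9) = 0.125.
Bayes factor of the evidence already in hand = 10.
Odds after that evidence = 0.125 × 10 = 1.25.
Target odds = 0.95/0.05 = 19.
Need 3ⁿ ≥ 19 ÷ 1.25 = 15.2.
3² = 9 falls short of 15.2 but 3³ = 27 reaches it, so n = 3.

3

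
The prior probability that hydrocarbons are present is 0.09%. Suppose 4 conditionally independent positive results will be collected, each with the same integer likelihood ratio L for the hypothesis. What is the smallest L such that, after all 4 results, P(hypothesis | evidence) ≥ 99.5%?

22

Prior odds = 0.0009/0.9991 = 9/9991.
Target odds = 0.995/0.005 = 199.
Need L⁴ ≥ 199 ÷ (9/9991) = 1988209/9.
21⁴ = 194481 < 1988209/9 ≤ 234256 = 22⁴, so L = 22.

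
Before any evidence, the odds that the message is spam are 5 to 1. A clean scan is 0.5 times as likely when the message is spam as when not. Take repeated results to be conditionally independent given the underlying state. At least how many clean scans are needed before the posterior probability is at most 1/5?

5

Prior odds = 5.
Likelihood ratio per clean scan = 0.5.
Target posterior odds = 0.2/0.8 = 0.25.
Require 0.5ⁿ ≤ 0.25 ÷ 5 = 0.05.
0.5⁴ = 0.0625 is still above 0.05 but 0.5⁵ = 0.03125 is at or below it, so n = 5.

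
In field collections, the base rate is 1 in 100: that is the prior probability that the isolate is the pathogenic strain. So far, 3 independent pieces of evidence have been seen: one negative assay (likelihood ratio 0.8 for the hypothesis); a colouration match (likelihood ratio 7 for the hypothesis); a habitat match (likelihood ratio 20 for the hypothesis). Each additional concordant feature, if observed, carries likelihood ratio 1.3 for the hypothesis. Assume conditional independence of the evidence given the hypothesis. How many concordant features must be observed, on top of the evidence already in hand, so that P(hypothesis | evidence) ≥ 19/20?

Prior odds = 0.01/0.99 = 1/99.
Combined Bayes factor of the evidence already in hand = 0.8 × 7 × 20 = 112.
Odds after that evidence = (1/99) × 112 = 112/99.
Target odds = 0.95/0.05 = 19.
Need 1.3ⁿ ≥ 19 ÷ (112/99) = 1881/112.
1.3¹⁰ ≈13.7858 falls short of 1881/112 but 1.3¹¹ ≈17.9216 reaches it, so n = 11.

11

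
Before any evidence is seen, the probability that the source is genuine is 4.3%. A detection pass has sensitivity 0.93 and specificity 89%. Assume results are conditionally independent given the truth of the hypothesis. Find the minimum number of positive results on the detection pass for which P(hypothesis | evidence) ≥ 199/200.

4

Prior odds: 0.043 ÷ 0.957 = 43/957.
False-positive rate = 1 − 0.89 = 0.11; likelihood ratio of a positive = 0.93/0.11 = 93/11.
Target odds: 0.995 ÷ 0.005 = 199.
Require (93/11)ⁿ ≥ 199 ÷ (43/957) = 190443/43.
(93/11)³ = 804357/1331 falls short of 190443/43 but (93/11)⁴ = 74805201/14641 reaches it, so n = 4.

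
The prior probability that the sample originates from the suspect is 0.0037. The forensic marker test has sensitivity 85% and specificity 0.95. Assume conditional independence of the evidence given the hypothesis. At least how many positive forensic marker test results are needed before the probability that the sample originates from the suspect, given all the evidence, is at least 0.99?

4

Prior odds = 0.0037/0.9963 = 37/9963.
False-positive rate = 1 − 0.95 = 0.05; likelihood ratio of a positive = 0.85/0.05 = 17.
Target posterior odds = 0.99/0.01 = 99.
Require 17ⁿ ≥ 99 ÷ (37/9963) = 986337/37.
17³ = 4913 falls short of 986337/37 but 17⁴ = 83521 reaches it, so n = 4.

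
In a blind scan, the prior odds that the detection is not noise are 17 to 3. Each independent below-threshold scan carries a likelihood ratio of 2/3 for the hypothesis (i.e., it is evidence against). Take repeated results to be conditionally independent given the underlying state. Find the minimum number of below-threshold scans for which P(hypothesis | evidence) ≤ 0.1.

Prior odds = 17/3.
Likelihood ratio per below-threshold scan = 2/3.
Target posterior odds = 0.1/0.9 = 1/9.
Need (17/3) × (2/3)ⁿ ≤ 1/9, i.e. (2/3)ⁿ ≤ 1/51.
(2/3)⁹ = 512/19683 is still above 1/51 but (2/3)¹⁰ = 1024/59049 is at or below it, so n = 10.

10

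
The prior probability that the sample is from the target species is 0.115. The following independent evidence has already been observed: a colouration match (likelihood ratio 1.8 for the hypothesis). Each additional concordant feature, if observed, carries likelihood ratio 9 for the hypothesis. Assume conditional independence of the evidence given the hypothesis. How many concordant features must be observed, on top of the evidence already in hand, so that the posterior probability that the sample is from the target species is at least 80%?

2

Prior odds = 0.115/0.885 = 23/177.
Bayes factor of the evidence already in hand = 1.8.
Odds after that evidence = (23/177) × 1.8 = 69/295.
Target odds = 0.8/0.2 = 4.
Need 9ⁿ ≥ 4 ÷ (69/295) = 1180/69.
9¹ = 9 falls short of 1180/69 but 9² = 81 reaches it, so n = 2.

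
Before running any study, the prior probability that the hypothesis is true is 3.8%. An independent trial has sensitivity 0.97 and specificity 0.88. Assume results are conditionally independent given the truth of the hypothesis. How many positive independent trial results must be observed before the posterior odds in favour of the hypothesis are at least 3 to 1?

3

Prior odds = 0.038/0.962 = 19/481.
False-positive rate = 1 − 0.88 = 0.12; likelihood ratio of a positive = 0.97/0.12 = 97/12.
Target odds = 3.
Need (19/481) × (97/12)ⁿ ≥ 3, i.e. (97/12)ⁿ ≥ 1443/19.
(97/12)² = 9409/144 falls short of 1443/19 but (97/12)³ = 912673/1728 reaches it, so n = 3.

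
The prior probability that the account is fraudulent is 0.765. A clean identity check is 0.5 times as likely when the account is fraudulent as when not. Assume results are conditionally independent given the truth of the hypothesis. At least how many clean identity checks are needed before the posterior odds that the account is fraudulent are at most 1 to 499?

11

Prior odds: 0.765 ÷ 0.235 = 153/47.
Likelihood ratio per clean identity check = 0.5.
Target odds = 1/499.
Need (153/47) × 0.5ⁿ ≤ 1/499, i.e. 0.5ⁿ ≤ 47/76347.
0.5¹⁰ = 1/1024 is still above 47/76347 but 0.5¹¹ = 1/2048 is at or below it, so n = 11.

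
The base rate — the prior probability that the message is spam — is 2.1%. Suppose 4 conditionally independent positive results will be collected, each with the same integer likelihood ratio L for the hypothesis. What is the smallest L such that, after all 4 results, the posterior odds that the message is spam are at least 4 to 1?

4

Prior odds = 0.021/0.979 = 21/979.
Target odds = 4.
Need L⁴ ≥ 4 ÷ (21/979) = 3916/21.
3⁴ = 81 < 3916/21 ≤ 256 = 4⁴, so L = 4.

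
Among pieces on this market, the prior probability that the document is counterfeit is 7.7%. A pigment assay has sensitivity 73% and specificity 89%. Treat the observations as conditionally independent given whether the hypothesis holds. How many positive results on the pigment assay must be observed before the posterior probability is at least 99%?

4

Prior odds: 0.077 ÷ 0.923 = 77/923.
False-positive rate = 1 − 0.89 = 0.11; likelihood ratio of a positive = 0.73/0.11 = 73/11.
Target odds: 0.99 ÷ 0.01 = 99.
Need (77/923) × (73/11)ⁿ ≥ 99, i.e. (73/11)ⁿ ≥ 8307/7.
(73/11)³ = 389017/1331 falls short of 8307/7 but (73/11)⁴ = 28398241/14641 reaches it, so n = 4.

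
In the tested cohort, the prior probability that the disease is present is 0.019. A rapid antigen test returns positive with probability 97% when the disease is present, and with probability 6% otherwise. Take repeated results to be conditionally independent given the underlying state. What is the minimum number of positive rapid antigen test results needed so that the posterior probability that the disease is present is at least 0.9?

Prior odds = 0.019/0.981 = 19/981.
Likelihood ratio of a positive result = 0.97/0.06 = 97/6.
Target posterior odds = 0.9/0.1 = 9.
Require (97/6)ⁿ ≥ 9 ÷ (19/981) = 8829/19.
(97/6)² = 9409/36 falls short of 8829/19 but (97/6)³ = 912673/216 reaches it, so n = 3.

3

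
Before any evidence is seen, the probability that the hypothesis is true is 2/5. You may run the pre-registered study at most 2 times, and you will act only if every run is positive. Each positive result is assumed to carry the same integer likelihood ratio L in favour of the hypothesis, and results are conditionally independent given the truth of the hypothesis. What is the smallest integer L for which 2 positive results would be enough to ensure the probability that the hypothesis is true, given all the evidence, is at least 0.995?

18

Prior odds = 0.4/0.6 = 2/3.
Target odds = 0.995/0.005 = 199.
Need L² ≥ 199 ÷ (2/3) = 298.5.
17² = 289 < 298.5 ≤ 324 = 18², so L = 18.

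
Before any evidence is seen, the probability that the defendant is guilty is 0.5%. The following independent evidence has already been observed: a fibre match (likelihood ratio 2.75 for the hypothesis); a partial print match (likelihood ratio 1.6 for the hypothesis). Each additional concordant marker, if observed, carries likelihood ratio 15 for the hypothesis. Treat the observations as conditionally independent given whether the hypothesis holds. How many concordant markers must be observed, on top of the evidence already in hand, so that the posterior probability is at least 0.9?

3

Prior odds = 0.005/0.995 = 1/199.
Combined Bayes factor of the evidence already in hand = 2.75 × 1.6 = 4.4.
Odds after that evidence = (1/199) × 4.4 = 22/995.
Target odds = 0.9/0.1 = 9.
Need 15ⁿ ≥ 9 ÷ (22/995) = 8955/22.
15² = 225 falls short of 8955/22 but 15³ = 3375 reaches it, so n = 3.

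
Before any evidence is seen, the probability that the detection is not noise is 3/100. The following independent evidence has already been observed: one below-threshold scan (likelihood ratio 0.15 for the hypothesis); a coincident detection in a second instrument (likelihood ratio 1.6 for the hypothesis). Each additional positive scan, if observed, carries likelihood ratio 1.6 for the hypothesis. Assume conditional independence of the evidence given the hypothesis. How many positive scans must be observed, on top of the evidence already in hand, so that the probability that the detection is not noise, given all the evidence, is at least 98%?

Prior odds = 0.03/0.97 = 3/97.
Combined Bayes factor of the evidence already in hand = 0.15 × 1.6 = 0.24.
Odds after that evidence = (3/97) × 0.24 = 18/2425.
Target odds = 0.98/0.02 = 49.
Need 1.6ⁿ ≥ 49 ÷ (18/2425) = 118825/18.
1.6¹⁸ ≈4722.37 falls short of 118825/18 but 1.6¹⁹ ≈7555.79 reaches it, so n = 19.

19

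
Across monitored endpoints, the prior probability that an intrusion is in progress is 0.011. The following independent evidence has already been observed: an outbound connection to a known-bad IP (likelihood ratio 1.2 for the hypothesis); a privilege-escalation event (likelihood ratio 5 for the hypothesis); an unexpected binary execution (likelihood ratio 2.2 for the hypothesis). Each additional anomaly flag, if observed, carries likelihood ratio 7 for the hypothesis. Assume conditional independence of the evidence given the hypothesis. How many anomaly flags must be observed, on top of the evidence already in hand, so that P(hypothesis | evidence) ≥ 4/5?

2

Prior odds = 0.011/0.989 = 11/989.
Combined Bayes factor of the evidence already in hand = 1.2 × 5 × 2.2 = 13.2.
Odds after that evidence = (11/989) × 13.2 = 726/4945.
Target odds = 0.8/0.2 = 4.
Need 7ⁿ ≥ 4 ÷ (726/4945) = 9890/363.
7¹ = 7 falls short of 9890/363 but 7² = 49 reaches it, so n = 2.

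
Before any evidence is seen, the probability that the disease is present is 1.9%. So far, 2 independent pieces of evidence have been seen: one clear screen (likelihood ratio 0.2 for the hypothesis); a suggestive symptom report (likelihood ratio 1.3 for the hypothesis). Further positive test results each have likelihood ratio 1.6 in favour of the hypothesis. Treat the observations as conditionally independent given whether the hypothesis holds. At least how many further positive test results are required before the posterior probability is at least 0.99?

Prior odds = 0.019/0.981 = 19/981.
Combined Bayes factor of the evidence already in hand = 0.2 × 1.3 = 0.26.
Odds after that evidence = (19/981) × 0.26 = 247/49050.
Target odds = 0.99/0.01 = 99.
Need 1.6ⁿ ≥ 99 ÷ (247/49050) = 4855950/247.
1.6²¹ ≈19342.8 falls short of 4855950/247 but 1.6²² ≈30948.5 reaches it, so n = 22.

22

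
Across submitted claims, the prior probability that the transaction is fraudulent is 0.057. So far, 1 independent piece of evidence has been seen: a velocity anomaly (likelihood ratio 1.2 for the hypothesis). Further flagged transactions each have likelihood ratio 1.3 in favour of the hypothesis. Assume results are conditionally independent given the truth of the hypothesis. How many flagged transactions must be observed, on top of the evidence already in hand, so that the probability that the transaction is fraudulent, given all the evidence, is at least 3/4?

15

Prior odds = 0.057/0.943 = 57/943.
Bayes factor of the evidence already in hand = 1.2.
Odds after that evidence = (57/943) × 1.2 = 342/4715.
Target odds = 0.75/0.25 = 3.
Need 1.3ⁿ ≥ 3 ÷ (342/4715) = 4715/114.
1.3¹⁴ ≈39.3738 falls short of 4715/114 but 1.3¹⁵ ≈51.1859 reaches it, so n = 15.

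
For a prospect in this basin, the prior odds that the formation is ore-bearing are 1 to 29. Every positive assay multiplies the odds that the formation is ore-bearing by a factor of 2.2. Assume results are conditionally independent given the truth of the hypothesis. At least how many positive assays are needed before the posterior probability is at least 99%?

Prior odds = 1/29.
Likelihood ratio per positive assay = 2.2.
Target odds: 0.99 ÷ 0.01 = 99.
Need (1/29) × 2.2ⁿ ≥ 99, i.e. 2.2ⁿ ≥ 2871.
2.2¹⁰ ≈2655.99 falls short of 2871 but 2.2¹¹ ≈5843.18 reaches it, so n = 11.

11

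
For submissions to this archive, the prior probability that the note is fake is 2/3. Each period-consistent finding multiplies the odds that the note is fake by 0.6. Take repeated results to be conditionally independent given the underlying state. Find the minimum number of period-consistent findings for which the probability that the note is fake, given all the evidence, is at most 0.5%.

12

Prior odds: (2/3) ÷ (1/3) = 2.
Likelihood ratio per period-consistent finding = 0.6.
Target odds: 0.005 ÷ 0.995 = 1/199.
Need 2 × 0.6ⁿ ≤ 1/199, i.e. 0.6ⁿ ≤ 1/398.
0.6¹¹ = 177147/48828125 is still above 1/398 but 0.6¹² = 531441/244140625 is at or below it, so n = 12.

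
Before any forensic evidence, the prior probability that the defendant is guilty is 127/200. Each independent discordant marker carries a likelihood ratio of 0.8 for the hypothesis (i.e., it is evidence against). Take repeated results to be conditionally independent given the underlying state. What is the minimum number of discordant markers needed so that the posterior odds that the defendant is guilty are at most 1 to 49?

20

Prior odds = 0.635/0.365 = 127/73.
Likelihood ratio per discordant marker = 0.8.
Target odds = 1/49.
Require 0.8ⁿ ≤ 1/49 ÷ (127/73) = 73/6223.
0.8¹⁹ ≈0.0144115 is still above 73/6223 but 0.8²⁰ ≈0.0115292 is at or below it, so n = 20.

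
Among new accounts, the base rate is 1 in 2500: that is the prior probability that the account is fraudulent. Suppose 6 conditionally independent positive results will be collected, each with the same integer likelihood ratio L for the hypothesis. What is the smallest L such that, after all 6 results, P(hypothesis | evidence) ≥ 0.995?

9

Prior odds = 0.0004/0.9996 = 1/2499.
Target odds = 0.995/0.005 = 199.
Need L⁶ ≥ 199 ÷ (1/2499) = 497301.
8⁶ = 262144 < 497301 ≤ 531441 = 9⁶, so L = 9.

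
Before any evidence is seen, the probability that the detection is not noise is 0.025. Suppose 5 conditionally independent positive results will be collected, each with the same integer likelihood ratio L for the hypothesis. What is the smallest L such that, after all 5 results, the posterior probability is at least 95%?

Prior odds = 0.025/0.975 = 1/39.
Target odds = 0.95/0.05 = 19.
Need L⁵ ≥ 19 ÷ (1/39) = 741.
3⁵ = 243 < 741 ≤ 1024 = 4⁵, so L = 4.

4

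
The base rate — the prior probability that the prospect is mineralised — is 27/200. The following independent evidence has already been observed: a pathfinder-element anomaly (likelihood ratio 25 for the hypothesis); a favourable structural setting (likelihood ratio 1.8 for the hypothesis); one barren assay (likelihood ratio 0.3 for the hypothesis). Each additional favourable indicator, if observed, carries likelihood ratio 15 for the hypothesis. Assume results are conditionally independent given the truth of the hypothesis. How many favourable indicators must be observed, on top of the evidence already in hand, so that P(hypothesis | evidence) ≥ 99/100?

2

Prior odds = 0.135/0.865 = 27/173.
Combined Bayes factor of the evidence already in hand = 25 × 1.8 × 0.3 = 13.5.
Odds after that evidence = (27/173) × 13.5 = 729/346.
Target odds = 0.99/0.01 = 99.
Need 15ⁿ ≥ 99 ÷ (729/346) = 3806/81.
15¹ = 15 falls short of 3806/81 but 15² = 225 reaches it, so n = 2.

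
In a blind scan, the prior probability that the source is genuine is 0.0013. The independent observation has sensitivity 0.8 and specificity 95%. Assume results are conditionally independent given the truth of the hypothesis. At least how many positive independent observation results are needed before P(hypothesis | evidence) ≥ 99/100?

5

Prior odds = 0.0013/0.9987 = 13/9987.
False-positive rate = 1 − 0.95 = 0.05; likelihood ratio of a positive = 0.8/0.05 = 16.
Target odds: 0.99 ÷ 0.01 = 99.
Require 16ⁿ ≥ 99 ÷ (13/9987) = 988713/13.
16⁴ = 65536 falls short of 988713/13 but 16⁵ = 1048576 reaches it, so n = 5.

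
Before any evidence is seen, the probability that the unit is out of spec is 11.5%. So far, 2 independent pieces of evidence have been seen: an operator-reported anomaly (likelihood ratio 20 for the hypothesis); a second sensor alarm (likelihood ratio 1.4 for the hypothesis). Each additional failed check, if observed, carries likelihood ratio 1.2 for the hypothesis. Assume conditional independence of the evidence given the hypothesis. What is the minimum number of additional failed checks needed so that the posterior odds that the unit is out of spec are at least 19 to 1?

10

Prior odds = 0.115/0.885 = 23/177.
Combined Bayes factor of the evidence already in hand = 20 × 1.4 = 28.
Odds after that evidence = (23/177) × 28 = 644/177.
Target odds = 19.
Need 1.2ⁿ ≥ 19 ÷ (644/177) = 3363/644.
1.2⁹ = 10077696/1953125 falls short of 3363/644 but 1.2¹⁰ = 60466176/9765625 reaches it, so n = 10.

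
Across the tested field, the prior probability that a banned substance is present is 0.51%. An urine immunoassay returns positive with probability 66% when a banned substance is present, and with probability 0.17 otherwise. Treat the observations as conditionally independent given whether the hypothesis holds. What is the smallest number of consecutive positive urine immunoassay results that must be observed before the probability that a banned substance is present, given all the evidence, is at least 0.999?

9

Prior odds: 0.0051 ÷ 0.9949 = 51/9949.
Likelihood ratio of a positive result = 0.66/0.17 = 66/17.
Target odds: 0.999 ÷ 0.001 = 999.
Require (66/17)ⁿ ≥ 999 ÷ (51/9949) = 3313017/17.
(66/17)⁸ ≈51613.1 falls short of 3313017/17 but (66/17)⁹ ≈200380 reaches it, so n = 9.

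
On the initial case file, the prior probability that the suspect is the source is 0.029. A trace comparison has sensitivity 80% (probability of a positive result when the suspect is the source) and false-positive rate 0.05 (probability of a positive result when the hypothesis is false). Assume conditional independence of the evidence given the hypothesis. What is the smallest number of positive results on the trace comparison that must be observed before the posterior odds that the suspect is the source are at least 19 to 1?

3

Prior odds: 0.029 ÷ 0.971 = 29/971.
Likelihood ratio of a positive result = 0.8/0.05 = 16.
Target odds = 19.
Need (29/971) × 16ⁿ ≥ 19, i.e. 16ⁿ ≥ 18449/29.
16² = 256 falls short of 18449/29 but 16³ = 4096 reaches it, so n = 3.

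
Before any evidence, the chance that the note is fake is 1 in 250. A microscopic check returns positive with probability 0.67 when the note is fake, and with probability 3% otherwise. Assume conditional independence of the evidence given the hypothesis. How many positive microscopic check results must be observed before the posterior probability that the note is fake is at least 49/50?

4

Prior odds: 0.004 ÷ 0.996 = 1/249.
Likelihood ratio of a positive result = 0.67/0.03 = 67/3.
Target odds: 0.98 ÷ 0.02 = 49.
Require (67/3)ⁿ ≥ 49 ÷ (1/249) = 12201.
(67/3)³ = 300763/27 falls short of 12201 but (67/3)⁴ = 20151121/81 reaches it, so n = 4.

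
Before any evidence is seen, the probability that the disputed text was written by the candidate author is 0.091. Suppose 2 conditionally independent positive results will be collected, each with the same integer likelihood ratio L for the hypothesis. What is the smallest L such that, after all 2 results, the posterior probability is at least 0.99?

32

Prior odds = 0.091/0.909 = 91/909.
Target odds = 0.99/0.01 = 99.
Need L² ≥ 99 ÷ (91/909) = 89991/91.
31² = 961 < 89991/91 ≤ 1024 = 32², so L = 32.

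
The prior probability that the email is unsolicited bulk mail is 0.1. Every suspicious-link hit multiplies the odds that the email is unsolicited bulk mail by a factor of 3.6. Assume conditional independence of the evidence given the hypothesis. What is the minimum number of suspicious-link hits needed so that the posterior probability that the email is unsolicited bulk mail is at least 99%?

Prior odds: 0.1 ÷ 0.9 = 1/9.
Likelihood ratio per suspicious-link hit = 3.6.
Target odds: 0.99 ÷ 0.01 = 99.
Need (1/9) × 3.6ⁿ ≥ 99, i.e. 3.6ⁿ ≥ 891.
3.6⁵ = 604.66176 falls short of 891 but 3.6⁶ = 34012224/15625 reaches it, so n = 6.

6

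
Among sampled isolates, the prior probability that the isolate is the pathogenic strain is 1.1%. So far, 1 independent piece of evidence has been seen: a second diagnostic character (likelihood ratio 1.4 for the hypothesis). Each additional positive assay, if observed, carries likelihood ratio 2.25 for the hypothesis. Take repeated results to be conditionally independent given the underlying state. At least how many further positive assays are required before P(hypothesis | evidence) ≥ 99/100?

Prior odds = 0.011/0.989 = 11/989.
Bayes factor of the evidence already in hand = 1.4.
Odds after that evidence = (11/989) × 1.4 = 77/4945.
Target odds = 0.99/0.01 = 99.
Need 2.25ⁿ ≥ 99 ÷ (77/4945) = 44505/7.
2.25¹⁰ ≈3325.26 falls short of 44505/7 but 2.25¹¹ ≈7481.83 reaches it, so n = 11.

11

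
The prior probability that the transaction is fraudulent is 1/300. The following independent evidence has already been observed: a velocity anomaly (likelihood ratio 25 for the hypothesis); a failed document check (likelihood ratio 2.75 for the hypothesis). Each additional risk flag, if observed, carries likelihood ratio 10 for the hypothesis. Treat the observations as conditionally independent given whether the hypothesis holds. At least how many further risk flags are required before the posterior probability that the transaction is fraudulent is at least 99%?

Prior odds = (1/300)/(299/300) = 1/299.
Combined Bayes factor of the evidence already in hand = 25 × 2.75 = 68.75.
Odds after that evidence = (1/299) × 68.75 = 275/1196.
Target odds = 0.99/0.01 = 99.
Need 10ⁿ ≥ 99 ÷ (275/1196) = 430.56.
10² = 100 falls short of 430.56 but 10³ = 1000 reaches it, so n = 3.

3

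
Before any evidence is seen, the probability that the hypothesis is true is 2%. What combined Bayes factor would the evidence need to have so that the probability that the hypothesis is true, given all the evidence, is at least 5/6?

245

Prior odds = 0.02/0.98 = 1/49.
Target odds = (5/6)/(1/6) = 5.
Required Bayes factor = 5 ÷ (1/49) = 245.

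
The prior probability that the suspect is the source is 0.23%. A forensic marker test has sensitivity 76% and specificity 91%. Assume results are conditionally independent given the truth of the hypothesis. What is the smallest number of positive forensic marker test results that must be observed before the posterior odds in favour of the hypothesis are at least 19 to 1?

Prior odds: 0.0023 ÷ 0.9977 = 23/9977.
False-positive rate = 1 − 0.91 = 0.09; likelihood ratio of a positive = 0.76/0.09 = 76/9.
Target odds = 19.
Need (23/9977) × (76/9)ⁿ ≥ 19, i.e. (76/9)ⁿ ≥ 189563/23.
(76/9)⁴ = 33362176/6561 falls short of 189563/23 but (76/9)⁵ ≈42939.3 reaches it, so n = 5.

5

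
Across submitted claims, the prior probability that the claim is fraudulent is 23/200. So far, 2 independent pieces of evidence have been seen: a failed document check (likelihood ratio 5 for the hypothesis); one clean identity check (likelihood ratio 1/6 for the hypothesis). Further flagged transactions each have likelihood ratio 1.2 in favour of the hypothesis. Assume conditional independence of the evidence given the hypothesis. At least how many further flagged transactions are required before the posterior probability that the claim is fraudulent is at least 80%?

Prior odds = 0.115/0.885 = 23/177.
Combined Bayes factor of the evidence already in hand = 5 × (1/6) = 5/6.
Odds after that evidence = (23/177) × 5/6 = 115/1062.
Target odds = 0.8/0.2 = 4.
Need 1.2ⁿ ≥ 4 ÷ (115/1062) = 4248/115.
1.2¹⁹ ≈31.948 falls short of 4248/115 but 1.2²⁰ ≈38.3376 reaches it, so n = 20.

20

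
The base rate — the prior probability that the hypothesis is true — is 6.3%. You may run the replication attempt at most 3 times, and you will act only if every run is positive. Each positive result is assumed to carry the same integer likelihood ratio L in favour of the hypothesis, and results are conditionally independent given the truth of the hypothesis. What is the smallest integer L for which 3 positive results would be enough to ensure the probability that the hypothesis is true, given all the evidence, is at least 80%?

4

Prior odds = 0.063/0.937 = 63/937.
Target odds = 0.8/0.2 = 4.
Need L³ ≥ 4 ÷ (63/937) = 3748/63.
3³ = 27 < 3748/63 ≤ 64 = 4³, so L = 4.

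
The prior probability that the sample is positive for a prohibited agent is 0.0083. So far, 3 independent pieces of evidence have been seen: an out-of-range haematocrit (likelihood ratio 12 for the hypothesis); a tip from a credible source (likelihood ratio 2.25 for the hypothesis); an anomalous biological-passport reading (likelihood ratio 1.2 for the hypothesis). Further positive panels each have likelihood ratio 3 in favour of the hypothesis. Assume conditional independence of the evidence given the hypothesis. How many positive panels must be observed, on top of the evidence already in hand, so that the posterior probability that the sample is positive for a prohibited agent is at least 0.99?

Prior odds = 0.0083/0.9917 = 83/9917.
Combined Bayes factor of the evidence already in hand = 12 × 2.25 × 1.2 = 32.4.
Odds after that evidence = (83/9917) × 32.4 = 13446/49585.
Target odds = 0.99/0.01 = 99.
Need 3ⁿ ≥ 99 ÷ (13446/49585) = 545435/1494.
3⁵ = 243 falls short of 545435/1494 but 3⁶ = 729 reaches it, so n = 6.

6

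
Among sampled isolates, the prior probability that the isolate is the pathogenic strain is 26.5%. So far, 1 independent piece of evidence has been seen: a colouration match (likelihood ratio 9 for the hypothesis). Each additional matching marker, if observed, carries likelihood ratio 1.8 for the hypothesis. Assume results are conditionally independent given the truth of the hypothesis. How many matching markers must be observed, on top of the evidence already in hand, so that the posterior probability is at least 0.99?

6

Prior odds = 0.265/0.735 = 53/147.
Bayes factor of the evidence already in hand = 9.
Odds after that evidence = (53/147) × 9 = 159/49.
Target odds = 0.99/0.01 = 99.
Need 1.8ⁿ ≥ 99 ÷ (159/49) = 1617/53.
1.8⁵ = 18.89568 falls short of 1617/53 but 1.8⁶ = 531441/15625 reaches it, so n = 6.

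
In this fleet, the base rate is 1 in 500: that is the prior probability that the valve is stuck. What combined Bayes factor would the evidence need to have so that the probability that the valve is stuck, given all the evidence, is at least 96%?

Prior odds = 0.002/0.998 = 1/499.
Target odds = 0.96/0.04 = 24.
Required Bayes factor = 24 ÷ (1/499) = 11976.

11976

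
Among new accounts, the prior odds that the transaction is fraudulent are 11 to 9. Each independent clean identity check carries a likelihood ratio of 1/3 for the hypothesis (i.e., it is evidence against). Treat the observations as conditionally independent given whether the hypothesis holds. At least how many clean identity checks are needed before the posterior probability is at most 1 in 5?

Prior odds = 11/9.
Likelihood ratio per clean identity check = 1/3.
Target posterior odds = 0.2/0.8 = 0.25.
Need (11/9) × (1/3)ⁿ ≤ 0.25, i.e. (1/3)ⁿ ≤ 9/44.
(1/3)¹ = 1/3 is still above 9/44 but (1/3)² = 1/9 is at or below it, so n = 2.

2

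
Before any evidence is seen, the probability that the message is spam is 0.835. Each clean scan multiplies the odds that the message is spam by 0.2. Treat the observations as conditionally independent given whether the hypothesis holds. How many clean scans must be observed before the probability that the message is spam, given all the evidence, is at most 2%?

4

Prior odds = 0.835/0.165 = 167/33.
Likelihood ratio per clean scan = 0.2.
Target odds: 0.02 ÷ 0.98 = 1/49.
Need (167/33) × 0.2ⁿ ≤ 1/49, i.e. 0.2ⁿ ≤ 33/8183.
0.2³ = 0.008 is still above 33/8183 but 0.2⁴ = 0.0016 is at or below it, so n = 4.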